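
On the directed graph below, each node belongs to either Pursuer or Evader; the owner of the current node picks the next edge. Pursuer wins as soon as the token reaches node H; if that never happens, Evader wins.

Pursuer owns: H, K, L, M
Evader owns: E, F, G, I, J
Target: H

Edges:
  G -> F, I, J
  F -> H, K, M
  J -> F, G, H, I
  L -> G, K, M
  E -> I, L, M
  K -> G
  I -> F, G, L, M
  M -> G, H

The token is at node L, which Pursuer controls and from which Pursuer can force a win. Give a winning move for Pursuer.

M

A0 = {H}
A1: add {M} — M (Pursuer) has M→H.
A2: add {L} — L (Pursuer) has L→M.
A3 = A2; e.g. E (Evader) can still go to I. Fixed point.
From L, successor M is in the attractor (rank 1); the other successors G, K are not.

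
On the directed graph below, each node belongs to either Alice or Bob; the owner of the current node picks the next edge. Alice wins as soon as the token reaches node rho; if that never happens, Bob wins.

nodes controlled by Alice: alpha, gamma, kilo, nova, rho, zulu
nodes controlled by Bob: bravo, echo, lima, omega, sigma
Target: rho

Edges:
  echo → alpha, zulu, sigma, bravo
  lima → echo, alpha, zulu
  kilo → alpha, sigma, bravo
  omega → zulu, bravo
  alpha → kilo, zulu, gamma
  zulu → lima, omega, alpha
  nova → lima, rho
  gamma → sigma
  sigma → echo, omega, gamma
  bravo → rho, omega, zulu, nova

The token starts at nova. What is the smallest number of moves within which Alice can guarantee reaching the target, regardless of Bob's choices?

1

A0 = {rho}
A1: add {nova} — nova (Alice) has nova→rho.
A2 = A1; e.g. echo (Bob) can still go to alpha. Fixed point.
nova enters the attractor at level 1, so Alice can force the target in 1 move from there.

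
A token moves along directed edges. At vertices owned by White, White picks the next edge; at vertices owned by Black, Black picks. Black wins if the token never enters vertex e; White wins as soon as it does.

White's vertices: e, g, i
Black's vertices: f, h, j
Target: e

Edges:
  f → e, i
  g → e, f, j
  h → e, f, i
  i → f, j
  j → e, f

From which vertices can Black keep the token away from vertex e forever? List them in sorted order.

f, h, i, j

A0 = {e}
A1: add {g} — g (White) has g→e.
A2 = A1; e.g. f (Black) can still go to i. Fixed point.
White's attractor = {e, g}; Black avoids the target exactly from the complement.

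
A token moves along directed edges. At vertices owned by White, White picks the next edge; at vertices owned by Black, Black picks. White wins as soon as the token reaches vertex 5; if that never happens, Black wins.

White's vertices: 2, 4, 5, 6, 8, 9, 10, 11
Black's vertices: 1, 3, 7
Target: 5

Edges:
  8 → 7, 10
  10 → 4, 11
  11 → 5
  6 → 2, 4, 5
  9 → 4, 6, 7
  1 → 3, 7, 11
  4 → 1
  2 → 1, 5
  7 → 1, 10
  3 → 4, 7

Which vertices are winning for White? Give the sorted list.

2, 5, 6, 8, 9, 10, 11

A0 = {5}
A1: add {2, 6, 11} — 2 (White) has 2→5; 6 (White) has 6→5; 11 (White) has 11→5.
A2: add {9, 10} — 9 (White) has 9→6; 10 (White) has 10→11.
A3: add {8} — 8 (White) has 8→10.
A4 = A3; e.g. 1 (Black) can still go to 3. Fixed point.
White's winning region = {2, 5, 6, 8, 9, 10, 11}.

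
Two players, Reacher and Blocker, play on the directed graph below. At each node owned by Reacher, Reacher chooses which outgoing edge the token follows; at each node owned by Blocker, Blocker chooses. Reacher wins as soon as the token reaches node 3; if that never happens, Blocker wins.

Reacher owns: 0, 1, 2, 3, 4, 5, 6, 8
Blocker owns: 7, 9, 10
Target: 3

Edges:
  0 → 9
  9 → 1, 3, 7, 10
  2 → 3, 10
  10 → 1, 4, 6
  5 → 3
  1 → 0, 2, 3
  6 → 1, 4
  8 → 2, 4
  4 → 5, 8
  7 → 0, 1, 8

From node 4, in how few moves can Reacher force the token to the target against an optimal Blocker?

2

A0 = {3}
A1: add {1, 2, 5} — 1 (Reacher) has 1→3; 2 (Reacher) has 2→3; 5 (Reacher) has 5→3.
A2: add {4, 6, 8} — 4 (Reacher) has 4→5; 6 (Reacher) has 6→1; 8 (Reacher) has 8→2.
4 enters the attractor at level 2, so Reacher can force the target in 2 moves from there.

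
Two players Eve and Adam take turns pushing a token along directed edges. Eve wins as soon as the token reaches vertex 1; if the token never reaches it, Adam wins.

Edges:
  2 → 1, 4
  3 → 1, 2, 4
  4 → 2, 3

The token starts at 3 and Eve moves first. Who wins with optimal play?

Track states (vertex, player-to-move).
A0 = {(1,Eve), (1,Adam)}
A1: add {(2,Eve), (3,Eve)}.
(3,Eve) ∈ A1 ⇒ Eve forces the target.

Eve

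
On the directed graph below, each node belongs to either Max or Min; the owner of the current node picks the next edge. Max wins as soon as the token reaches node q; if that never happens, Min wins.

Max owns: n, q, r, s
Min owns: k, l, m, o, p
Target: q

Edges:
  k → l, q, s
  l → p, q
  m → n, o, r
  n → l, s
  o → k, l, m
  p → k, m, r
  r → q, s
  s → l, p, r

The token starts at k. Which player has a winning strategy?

Min

A0 = {q}
A1: add {r} — r (Max) has r→q.
A2: add {s} — s (Max) has s→r.
A3: add {n} — n (Max) has n→s.
A4 = A3; e.g. k (Min) can still go to l. Fixed point.
k never enters the attractor, so Min can avoid the target forever.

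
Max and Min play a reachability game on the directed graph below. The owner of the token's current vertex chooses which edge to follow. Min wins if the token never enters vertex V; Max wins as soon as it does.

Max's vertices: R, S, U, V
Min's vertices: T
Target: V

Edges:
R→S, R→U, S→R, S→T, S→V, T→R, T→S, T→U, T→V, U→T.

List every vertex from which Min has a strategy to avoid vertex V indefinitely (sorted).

T, U

A0 = {V}
A1: add {S} — S (Max) has S→V.
A2: add {R} — R (Max) has R→S.
A3 = A2; e.g. T (Min) can still go to U. Fixed point.
Max's attractor = {R, S, V}; Min avoids the target exactly from the complement.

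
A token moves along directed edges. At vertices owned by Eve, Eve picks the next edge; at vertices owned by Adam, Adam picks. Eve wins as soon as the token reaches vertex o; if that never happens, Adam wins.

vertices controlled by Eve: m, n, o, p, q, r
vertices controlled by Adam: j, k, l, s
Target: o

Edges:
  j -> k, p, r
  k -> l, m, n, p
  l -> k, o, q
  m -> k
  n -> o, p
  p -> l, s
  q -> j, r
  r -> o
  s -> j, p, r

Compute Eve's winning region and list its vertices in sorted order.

n, o, q, r

A0 = {o}
A1: add {n, r} — n (Eve) has n→o; r (Eve) has r→o.
A2: add {q} — q (Eve) has q→r.
A3 = A2; e.g. j (Adam) can still go to k. Fixed point.
Eve's winning region = {n, o, q, r}.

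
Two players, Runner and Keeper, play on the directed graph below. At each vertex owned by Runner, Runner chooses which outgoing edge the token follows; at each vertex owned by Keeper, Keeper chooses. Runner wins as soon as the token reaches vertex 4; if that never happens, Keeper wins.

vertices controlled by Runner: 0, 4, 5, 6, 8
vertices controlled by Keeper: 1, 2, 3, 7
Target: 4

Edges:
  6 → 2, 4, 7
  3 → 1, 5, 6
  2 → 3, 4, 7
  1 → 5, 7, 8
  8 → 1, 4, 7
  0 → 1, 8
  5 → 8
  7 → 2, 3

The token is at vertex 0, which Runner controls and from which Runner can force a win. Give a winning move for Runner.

8

A0 = {4}
A1: add {6, 8} — 6 (Runner) has 6→4; 8 (Runner) has 8→4.
A2: add {0, 5} — 0 (Runner) has 0→8; 5 (Runner) has 5→8.
A3 = A2; e.g. 1 (Keeper) can still go to 7. Fixed point.
From 0, successor 8 is in the attractor (rank 1); the other successor 1 is not.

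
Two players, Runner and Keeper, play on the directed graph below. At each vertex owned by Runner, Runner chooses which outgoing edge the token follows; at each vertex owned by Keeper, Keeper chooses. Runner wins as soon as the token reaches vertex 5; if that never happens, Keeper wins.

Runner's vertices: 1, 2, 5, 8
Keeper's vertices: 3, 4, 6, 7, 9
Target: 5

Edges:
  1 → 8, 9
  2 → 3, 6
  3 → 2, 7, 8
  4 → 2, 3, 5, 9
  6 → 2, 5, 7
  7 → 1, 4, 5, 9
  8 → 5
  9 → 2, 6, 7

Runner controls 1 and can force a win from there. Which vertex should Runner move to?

A0 = {5}
A1: add {8} — 8 (Runner) has 8→5.
A2: add {1} — 1 (Runner) has 1→8.
A3 = A2; e.g. 2 (Runner) has no edge into A2. Fixed point.
From 1, successor 8 is in the attractor (rank 1); the other successor 9 is not.

8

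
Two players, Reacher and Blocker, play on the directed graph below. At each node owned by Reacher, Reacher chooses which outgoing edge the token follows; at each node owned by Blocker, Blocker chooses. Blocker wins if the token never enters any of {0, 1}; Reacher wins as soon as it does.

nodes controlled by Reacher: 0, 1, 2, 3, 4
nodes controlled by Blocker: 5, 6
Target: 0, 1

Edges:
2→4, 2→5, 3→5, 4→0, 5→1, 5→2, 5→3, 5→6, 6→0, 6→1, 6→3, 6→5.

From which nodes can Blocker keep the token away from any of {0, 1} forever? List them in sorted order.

3, 5, 6

A0 = {0, 1}
A1: add {4} — 4 (Reacher) has 4→0.
A2: add {2} — 2 (Reacher) has 2→4.
A3 = A2; e.g. 3 (Reacher) has no edge into A2. Fixed point.
Reacher's attractor = {0, 1, 2, 4}; Blocker avoids the target exactly from the complement.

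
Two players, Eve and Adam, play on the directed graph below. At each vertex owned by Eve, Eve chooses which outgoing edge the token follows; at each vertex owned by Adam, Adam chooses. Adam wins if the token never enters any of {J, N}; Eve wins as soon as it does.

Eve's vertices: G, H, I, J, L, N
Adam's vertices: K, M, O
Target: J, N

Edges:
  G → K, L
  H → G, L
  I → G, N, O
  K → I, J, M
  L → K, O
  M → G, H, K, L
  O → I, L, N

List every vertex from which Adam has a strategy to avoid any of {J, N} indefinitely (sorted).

A0 = {J, N}
A1: add {I} — I (Eve) has I→N.
A2 = A1; e.g. G (Eve) has no edge into A1. Fixed point.
Eve's attractor = {I, J, N}; Adam avoids the target exactly from the complement.

G, H, K, L, M, O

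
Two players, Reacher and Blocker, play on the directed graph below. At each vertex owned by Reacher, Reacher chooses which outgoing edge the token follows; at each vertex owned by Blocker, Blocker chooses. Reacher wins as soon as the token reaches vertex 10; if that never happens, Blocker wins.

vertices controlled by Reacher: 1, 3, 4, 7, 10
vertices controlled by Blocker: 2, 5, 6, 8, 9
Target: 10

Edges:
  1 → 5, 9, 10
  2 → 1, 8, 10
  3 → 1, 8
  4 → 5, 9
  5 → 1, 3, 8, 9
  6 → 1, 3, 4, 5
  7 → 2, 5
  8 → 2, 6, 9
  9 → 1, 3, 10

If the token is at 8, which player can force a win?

Blocker

A0 = {10}
A1: add {1} — 1 (Reacher) has 1→10.
A2: add {3} — 3 (Reacher) has 3→1.
A3: add {9} — 9 (Blocker): all of {1, 3, 10} already in.
A4: add {4} — 4 (Reacher) has 4→9.
A5 = A4; e.g. 2 (Blocker) can still go to 8. Fixed point.
8 never enters the attractor, so Blocker can avoid the target forever.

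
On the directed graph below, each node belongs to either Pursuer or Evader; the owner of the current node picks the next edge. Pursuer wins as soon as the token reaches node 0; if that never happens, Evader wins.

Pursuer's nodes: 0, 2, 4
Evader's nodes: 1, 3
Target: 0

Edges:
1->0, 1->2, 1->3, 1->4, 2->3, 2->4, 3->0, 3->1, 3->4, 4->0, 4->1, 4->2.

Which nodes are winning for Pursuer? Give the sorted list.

A0 = {0}
A1: add {4} — 4 (Pursuer) has 4→0.
A2: add {2} — 2 (Pursuer) has 2→4.
A3 = A2; e.g. 1 (Evader) can still go to 3. Fixed point.
Pursuer's winning region = {0, 2, 4}.

0, 2, 4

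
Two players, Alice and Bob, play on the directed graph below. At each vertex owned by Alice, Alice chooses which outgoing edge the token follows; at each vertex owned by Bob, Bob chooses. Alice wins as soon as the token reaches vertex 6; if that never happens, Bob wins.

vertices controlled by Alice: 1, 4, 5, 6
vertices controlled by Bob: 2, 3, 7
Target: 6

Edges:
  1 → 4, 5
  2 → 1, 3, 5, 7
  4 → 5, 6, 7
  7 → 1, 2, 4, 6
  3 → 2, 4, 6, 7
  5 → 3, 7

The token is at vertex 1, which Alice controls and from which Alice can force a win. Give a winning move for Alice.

4

A0 = {6}
A1: add {4} — 4 (Alice) has 4→6.
A2: add {1} — 1 (Alice) has 1→4.
A3 = A2; e.g. 2 (Bob) can still go to 3. Fixed point.
From 1, successor 4 is in the attractor (rank 1); the other successor 5 is not.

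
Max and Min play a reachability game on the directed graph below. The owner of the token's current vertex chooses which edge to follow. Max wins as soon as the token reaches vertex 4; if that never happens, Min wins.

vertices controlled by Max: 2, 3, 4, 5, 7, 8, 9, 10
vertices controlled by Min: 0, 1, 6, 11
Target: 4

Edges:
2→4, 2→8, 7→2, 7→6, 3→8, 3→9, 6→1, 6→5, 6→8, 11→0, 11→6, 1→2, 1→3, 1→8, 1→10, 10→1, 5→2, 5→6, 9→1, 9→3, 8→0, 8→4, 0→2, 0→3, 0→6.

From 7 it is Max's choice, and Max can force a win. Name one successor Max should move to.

2

A0 = {4}
A1: add {2, 8} — 2 (Max) has 2→4; 8 (Max) has 8→4.
A2: add {3, 5, 7} — 3 (Max) has 3→8; 5 (Max) has 5→2; 7 (Max) has 7→2.
A3: add {9} — 9 (Max) has 9→3.
A4 = A3; e.g. 0 (Min) can still go to 6. Fixed point.
From 7, successor 2 is in the attractor (rank 1); the other successor 6 is not.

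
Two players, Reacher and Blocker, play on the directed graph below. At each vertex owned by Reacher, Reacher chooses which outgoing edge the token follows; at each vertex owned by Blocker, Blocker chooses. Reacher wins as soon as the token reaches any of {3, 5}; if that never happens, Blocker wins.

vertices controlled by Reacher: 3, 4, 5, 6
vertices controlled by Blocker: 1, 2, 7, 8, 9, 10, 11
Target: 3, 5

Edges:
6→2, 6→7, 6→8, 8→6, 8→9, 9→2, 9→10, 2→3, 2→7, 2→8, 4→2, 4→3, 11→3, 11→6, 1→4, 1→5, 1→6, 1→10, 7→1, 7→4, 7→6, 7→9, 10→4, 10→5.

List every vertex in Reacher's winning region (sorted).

3, 4, 5, 10

A0 = {3, 5}
A1: add {4} — 4 (Reacher) has 4→3.
A2: add {10} — 10 (Blocker): all of {4, 5} already in.
A3 = A2; e.g. 1 (Blocker) can still go to 6. Fixed point.
Reacher's winning region = {3, 4, 5, 10}.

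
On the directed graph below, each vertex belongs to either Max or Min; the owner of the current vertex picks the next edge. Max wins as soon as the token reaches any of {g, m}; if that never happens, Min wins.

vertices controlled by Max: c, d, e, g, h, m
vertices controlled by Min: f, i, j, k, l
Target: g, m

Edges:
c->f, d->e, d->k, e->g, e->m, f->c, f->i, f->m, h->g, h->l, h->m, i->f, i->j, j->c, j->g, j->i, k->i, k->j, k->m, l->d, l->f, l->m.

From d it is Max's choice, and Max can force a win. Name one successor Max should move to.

e

A0 = {g, m}
A1: add {e, h} — e (Max) has e→g; h (Max) has h→g.
A2: add {d} — d (Max) has d→e.
A3 = A2; e.g. c (Max) has no edge into A2. Fixed point.
From d, successor e is in the attractor (rank 1); the other successor k is not.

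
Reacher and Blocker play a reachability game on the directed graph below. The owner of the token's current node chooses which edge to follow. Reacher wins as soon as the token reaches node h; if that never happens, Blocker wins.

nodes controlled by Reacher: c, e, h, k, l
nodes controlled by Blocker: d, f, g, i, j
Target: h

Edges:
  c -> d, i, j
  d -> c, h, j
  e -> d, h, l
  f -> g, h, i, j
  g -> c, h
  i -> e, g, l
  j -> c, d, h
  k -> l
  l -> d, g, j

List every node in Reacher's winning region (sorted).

A0 = {h}
A1: add {e} — e (Reacher) has e→h.
A2 = A1; e.g. c (Reacher) has no edge into A1. Fixed point.
Reacher's winning region = {e, h}.

e, h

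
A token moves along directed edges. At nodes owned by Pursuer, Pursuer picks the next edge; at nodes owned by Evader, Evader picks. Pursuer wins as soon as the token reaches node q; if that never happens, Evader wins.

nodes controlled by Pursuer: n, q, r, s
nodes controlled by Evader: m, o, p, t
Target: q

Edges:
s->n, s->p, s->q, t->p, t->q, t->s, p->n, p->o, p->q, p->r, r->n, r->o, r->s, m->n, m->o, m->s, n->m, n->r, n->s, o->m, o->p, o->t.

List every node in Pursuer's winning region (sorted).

n, q, r, s

A0 = {q}
A1: add {s} — s (Pursuer) has s→q.
A2: add {n, r} — n (Pursuer) has n→s; r (Pursuer) has r→s.
A3 = A2; e.g. m (Evader) can still go to o. Fixed point.
Pursuer's winning region = {n, q, r, s}.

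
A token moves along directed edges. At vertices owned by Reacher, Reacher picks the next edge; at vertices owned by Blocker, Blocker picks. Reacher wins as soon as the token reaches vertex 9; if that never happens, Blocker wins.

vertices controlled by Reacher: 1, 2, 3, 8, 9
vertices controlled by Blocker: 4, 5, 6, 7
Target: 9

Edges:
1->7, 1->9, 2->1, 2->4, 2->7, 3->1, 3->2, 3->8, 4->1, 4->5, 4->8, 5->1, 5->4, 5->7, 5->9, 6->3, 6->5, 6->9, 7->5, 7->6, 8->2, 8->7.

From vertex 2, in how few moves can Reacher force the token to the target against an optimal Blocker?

2

A0 = {9}
A1: add {1} — 1 (Reacher) has 1→9.
A2: add {2, 3} — 2 (Reacher) has 2→1; 3 (Reacher) has 3→1.
2 enters the attractor at level 2, so Reacher can force the target in 2 moves from there.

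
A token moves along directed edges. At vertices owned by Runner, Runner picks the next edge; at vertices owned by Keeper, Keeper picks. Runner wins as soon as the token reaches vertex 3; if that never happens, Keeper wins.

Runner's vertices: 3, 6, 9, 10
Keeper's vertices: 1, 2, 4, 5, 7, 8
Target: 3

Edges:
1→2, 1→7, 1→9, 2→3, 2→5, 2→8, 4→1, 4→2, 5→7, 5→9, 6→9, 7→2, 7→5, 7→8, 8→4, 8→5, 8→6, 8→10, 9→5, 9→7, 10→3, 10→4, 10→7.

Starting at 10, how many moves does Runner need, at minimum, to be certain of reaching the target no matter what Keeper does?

1

A0 = {3}
A1: add {10} — 10 (Runner) has 10→3.
A2 = A1; e.g. 1 (Keeper) can still go to 2. Fixed point.
10 enters the attractor at level 1, so Runner can force the target in 1 move from there.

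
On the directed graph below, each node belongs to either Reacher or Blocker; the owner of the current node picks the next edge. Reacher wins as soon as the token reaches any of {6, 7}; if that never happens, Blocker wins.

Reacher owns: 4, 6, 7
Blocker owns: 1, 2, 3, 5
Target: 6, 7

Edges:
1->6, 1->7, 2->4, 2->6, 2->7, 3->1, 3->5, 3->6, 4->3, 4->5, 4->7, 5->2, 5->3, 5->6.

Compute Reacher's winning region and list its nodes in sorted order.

1, 2, 4, 6, 7

A0 = {6, 7}
A1: add {1, 4} — 1 (Blocker): all of {6, 7} already in; 4 (Reacher) has 4→7.
A2: add {2} — 2 (Blocker): all of {4, 6, 7} already in.
A3 = A2; e.g. 3 (Blocker) can still go to 5. Fixed point.
Reacher's winning region = {1, 2, 4, 6, 7}.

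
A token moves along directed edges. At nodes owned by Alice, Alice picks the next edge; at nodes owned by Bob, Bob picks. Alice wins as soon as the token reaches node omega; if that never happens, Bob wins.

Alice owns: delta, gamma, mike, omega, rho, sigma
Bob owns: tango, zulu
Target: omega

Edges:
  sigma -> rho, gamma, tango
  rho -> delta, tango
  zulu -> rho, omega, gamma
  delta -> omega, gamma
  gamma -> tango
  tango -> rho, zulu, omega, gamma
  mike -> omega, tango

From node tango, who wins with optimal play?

Bob

A0 = {omega}
A1: add {delta, mike} — delta (Alice) has delta→omega; mike (Alice) has mike→omega.
A2: add {rho} — rho (Alice) has rho→delta.
A3: add {sigma} — sigma (Alice) has sigma→rho.
A4 = A3; e.g. zulu (Bob) can still go to gamma. Fixed point.
tango never enters the attractor, so Bob can avoid the target forever.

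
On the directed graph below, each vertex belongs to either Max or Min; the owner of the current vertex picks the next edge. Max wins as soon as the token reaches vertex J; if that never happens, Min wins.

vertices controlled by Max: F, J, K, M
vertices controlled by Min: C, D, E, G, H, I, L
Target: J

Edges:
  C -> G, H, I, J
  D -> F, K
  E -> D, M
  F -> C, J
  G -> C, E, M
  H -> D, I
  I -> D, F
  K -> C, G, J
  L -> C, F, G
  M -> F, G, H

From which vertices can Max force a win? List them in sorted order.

D, E, F, H, I, J, K, M

A0 = {J}
A1: add {F, K} — F (Max) has F→J; K (Max) has K→J.
A2: add {D, M} — D (Min): all of {F, K} already in; M (Max) has M→F.
A3: add {E, I} — E (Min): all of {D, M} already in; I (Min): all of {D, F} already in.
A4: add {H} — H (Min): all of {D, I} already in.
A5 = A4; e.g. C (Min) can still go to G. Fixed point.
Max's winning region = {D, E, F, H, I, J, K, M}.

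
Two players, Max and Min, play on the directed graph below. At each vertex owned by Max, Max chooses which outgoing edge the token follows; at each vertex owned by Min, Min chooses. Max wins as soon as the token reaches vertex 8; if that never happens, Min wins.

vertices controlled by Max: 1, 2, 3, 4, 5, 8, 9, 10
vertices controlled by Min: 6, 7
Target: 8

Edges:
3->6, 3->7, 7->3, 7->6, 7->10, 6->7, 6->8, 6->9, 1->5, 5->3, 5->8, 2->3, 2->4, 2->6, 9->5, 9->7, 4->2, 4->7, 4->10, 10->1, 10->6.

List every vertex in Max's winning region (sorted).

A0 = {8}
A1: add {5} — 5 (Max) has 5→8.
A2: add {1, 9} — 1 (Max) has 1→5; 9 (Max) has 9→5.
A3: add {10} — 10 (Max) has 10→1.
A4: add {4} — 4 (Max) has 4→10.
A5: add {2} — 2 (Max) has 2→4.
A6 = A5; e.g. 3 (Max) has no edge into A5. Fixed point.
Max's winning region = {1, 2, 4, 5, 8, 9, 10}.

1, 2, 4, 5, 8, 9, 10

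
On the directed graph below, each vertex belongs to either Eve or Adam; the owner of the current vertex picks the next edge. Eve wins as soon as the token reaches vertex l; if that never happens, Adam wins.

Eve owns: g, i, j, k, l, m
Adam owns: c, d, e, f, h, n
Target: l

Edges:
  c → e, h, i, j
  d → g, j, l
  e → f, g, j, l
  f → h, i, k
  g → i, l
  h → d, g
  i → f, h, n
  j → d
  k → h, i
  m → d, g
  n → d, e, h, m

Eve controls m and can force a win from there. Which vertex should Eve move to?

g

A0 = {l}
A1: add {g} — g (Eve) has g→l.
A2: add {m} — m (Eve) has m→g.
A3 = A2; e.g. c (Adam) can still go to e. Fixed point.
From m, successor g is in the attractor (rank 1); the other successor d is not.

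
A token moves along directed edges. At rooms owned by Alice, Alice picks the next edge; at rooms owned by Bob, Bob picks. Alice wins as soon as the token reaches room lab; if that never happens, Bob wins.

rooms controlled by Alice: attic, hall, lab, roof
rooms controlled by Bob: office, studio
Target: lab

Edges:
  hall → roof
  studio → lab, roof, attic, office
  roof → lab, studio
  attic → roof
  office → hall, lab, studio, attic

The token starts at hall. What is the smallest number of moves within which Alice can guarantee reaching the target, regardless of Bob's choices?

A0 = {lab}
A1: add {roof} — roof (Alice) has roof→lab.
A2: add {attic, hall} — hall (Alice) has hall→roof; attic (Alice) has attic→roof.
A3 = A2; e.g. studio (Bob) can still go to office. Fixed point.
hall enters the attractor at level 2, so Alice can force the target in 2 moves from there.

2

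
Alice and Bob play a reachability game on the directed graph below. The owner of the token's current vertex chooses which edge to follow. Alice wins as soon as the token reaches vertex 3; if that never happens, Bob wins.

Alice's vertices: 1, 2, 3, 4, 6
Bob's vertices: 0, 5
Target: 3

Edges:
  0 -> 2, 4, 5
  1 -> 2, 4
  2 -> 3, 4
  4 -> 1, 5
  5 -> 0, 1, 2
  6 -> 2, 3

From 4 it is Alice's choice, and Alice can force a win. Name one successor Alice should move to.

1

A0 = {3}
A1: add {2, 6} — 2 (Alice) has 2→3; 6 (Alice) has 6→3.
A2: add {1} — 1 (Alice) has 1→2.
A3: add {4} — 4 (Alice) has 4→1.
A4 = A3; e.g. 0 (Bob) can still go to 5. Fixed point.
From 4, successor 1 is in the attractor (rank 2); the other successor 5 is not.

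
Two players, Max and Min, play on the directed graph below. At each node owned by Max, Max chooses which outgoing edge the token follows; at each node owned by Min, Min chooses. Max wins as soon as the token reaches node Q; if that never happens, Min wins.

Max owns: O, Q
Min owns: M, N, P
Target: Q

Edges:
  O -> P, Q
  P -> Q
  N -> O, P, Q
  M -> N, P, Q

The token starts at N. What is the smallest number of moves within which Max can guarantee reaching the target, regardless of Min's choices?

2

A0 = {Q}
A1: add {O, P} — O (Max) has O→Q; P (Min): all of {Q} already in.
A2: add {N} — N (Min): all of {O, P, Q} already in.
N enters the attractor at level 2, so Max can force the target in 2 moves from there.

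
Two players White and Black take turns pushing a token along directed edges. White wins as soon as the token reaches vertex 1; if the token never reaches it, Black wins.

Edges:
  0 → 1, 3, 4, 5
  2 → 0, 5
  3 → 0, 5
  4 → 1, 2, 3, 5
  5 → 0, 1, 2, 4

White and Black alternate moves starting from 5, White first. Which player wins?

White

Track states (vertex, player-to-move).
A0 = {(1,White), (1,Black)}
A1: add {(0,White), (4,White), (5,White)}.
(5,White) ∈ A1 ⇒ White forces the target.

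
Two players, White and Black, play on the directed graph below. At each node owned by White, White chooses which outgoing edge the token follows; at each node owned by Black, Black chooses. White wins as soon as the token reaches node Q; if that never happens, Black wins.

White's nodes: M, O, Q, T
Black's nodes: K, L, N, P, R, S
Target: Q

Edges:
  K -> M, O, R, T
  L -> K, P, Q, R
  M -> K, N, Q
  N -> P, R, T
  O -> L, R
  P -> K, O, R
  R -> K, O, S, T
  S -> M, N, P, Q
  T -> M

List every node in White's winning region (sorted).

M, Q, T

A0 = {Q}
A1: add {M} — M (White) has M→Q.
A2: add {T} — T (White) has T→M.
A3 = A2; e.g. K (Black) can still go to O. Fixed point.
White's winning region = {M, Q, T}.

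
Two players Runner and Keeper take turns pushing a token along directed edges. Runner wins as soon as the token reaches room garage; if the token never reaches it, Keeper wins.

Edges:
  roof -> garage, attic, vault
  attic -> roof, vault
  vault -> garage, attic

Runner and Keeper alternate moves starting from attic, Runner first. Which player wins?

Track states (vertex, player-to-move).
A0 = {(garage,Runner), (garage,Keeper)}
A1: add {(roof,Runner), (vault,Runner)}.
A2: add {(attic,Keeper)}.
A3 = A2; e.g. (roof,Keeper) stays out. (attic,Runner) never enters ⇒ Keeper avoids the target.

Keeper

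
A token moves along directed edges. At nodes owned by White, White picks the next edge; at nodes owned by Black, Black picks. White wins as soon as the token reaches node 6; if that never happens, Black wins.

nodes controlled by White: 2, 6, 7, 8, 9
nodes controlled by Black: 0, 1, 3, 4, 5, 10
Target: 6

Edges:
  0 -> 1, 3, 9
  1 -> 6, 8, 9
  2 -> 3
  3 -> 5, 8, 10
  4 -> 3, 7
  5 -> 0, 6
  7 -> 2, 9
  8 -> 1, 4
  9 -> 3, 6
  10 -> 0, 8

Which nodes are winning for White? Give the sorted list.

A0 = {6}
A1: add {9} — 9 (White) has 9→6.
A2: add {7} — 7 (White) has 7→9.
A3 = A2; e.g. 0 (Black) can still go to 1. Fixed point.
White's winning region = {6, 7, 9}.

6, 7, 9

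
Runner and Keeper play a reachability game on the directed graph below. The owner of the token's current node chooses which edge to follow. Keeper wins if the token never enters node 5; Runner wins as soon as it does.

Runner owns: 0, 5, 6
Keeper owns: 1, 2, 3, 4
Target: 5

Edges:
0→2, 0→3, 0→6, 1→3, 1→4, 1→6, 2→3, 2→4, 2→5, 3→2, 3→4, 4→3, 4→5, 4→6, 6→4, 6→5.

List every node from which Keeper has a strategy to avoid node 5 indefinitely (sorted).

1, 2, 3, 4

A0 = {5}
A1: add {6} — 6 (Runner) has 6→5.
A2: add {0} — 0 (Runner) has 0→6.
A3 = A2; e.g. 1 (Keeper) can still go to 3. Fixed point.
Runner's attractor = {0, 5, 6}; Keeper avoids the target exactly from the complement.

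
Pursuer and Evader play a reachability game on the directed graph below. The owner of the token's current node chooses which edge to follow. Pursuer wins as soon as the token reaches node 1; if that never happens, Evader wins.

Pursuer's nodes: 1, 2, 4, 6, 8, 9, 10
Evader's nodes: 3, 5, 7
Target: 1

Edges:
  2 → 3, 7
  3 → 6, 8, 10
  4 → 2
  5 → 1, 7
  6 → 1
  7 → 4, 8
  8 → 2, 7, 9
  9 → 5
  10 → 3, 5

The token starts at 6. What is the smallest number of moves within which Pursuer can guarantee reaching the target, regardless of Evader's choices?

A0 = {1}
A1: add {6} — 6 (Pursuer) has 6→1.
A2 = A1; e.g. 2 (Pursuer) has no edge into A1. Fixed point.
6 enters the attractor at level 1, so Pursuer can force the target in 1 move from there.

1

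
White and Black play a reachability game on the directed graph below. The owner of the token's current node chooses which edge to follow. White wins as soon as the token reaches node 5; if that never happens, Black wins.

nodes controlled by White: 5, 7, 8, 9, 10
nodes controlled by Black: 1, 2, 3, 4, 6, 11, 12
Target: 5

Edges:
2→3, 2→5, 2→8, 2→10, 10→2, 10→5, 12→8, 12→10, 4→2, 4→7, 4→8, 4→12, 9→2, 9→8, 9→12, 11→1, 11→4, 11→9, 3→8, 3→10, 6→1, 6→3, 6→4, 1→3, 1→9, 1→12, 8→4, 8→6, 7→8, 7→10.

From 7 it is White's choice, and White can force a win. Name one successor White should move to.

A0 = {5}
A1: add {10} — 10 (White) has 10→5.
A2: add {7} — 7 (White) has 7→10.
A3 = A2; e.g. 1 (Black) can still go to 3. Fixed point.
From 7, successor 10 is in the attractor (rank 1); the other successor 8 is not.

10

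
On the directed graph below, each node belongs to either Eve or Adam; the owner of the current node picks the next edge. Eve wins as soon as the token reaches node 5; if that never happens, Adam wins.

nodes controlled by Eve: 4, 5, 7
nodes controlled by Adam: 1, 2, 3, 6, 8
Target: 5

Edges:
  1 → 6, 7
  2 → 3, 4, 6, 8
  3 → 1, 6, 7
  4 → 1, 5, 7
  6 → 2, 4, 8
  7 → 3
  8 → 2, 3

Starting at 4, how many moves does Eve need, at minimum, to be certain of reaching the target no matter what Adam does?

1

A0 = {5}
A1: add {4} — 4 (Eve) has 4→5.
A2 = A1; e.g. 1 (Adam) can still go to 6. Fixed point.
4 enters the attractor at level 1, so Eve can force the target in 1 move from there.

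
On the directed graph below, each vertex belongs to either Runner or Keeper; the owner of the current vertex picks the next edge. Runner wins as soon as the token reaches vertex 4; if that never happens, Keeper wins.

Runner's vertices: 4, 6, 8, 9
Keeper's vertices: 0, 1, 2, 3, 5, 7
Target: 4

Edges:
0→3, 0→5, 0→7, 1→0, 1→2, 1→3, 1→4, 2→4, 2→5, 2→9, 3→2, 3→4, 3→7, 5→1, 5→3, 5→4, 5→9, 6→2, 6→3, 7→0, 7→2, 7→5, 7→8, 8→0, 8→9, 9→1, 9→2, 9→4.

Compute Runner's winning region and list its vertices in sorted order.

4, 8, 9

A0 = {4}
A1: add {9} — 9 (Runner) has 9→4.
A2: add {8} — 8 (Runner) has 8→9.
A3 = A2; e.g. 0 (Keeper) can still go to 3. Fixed point.
Runner's winning region = {4, 8, 9}.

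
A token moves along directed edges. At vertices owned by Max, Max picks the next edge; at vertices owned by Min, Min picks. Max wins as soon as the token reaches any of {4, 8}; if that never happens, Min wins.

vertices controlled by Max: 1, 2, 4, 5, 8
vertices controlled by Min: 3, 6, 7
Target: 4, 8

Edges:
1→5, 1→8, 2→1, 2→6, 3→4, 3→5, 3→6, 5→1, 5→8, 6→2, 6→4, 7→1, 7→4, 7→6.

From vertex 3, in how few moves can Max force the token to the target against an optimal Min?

4

A0 = {4, 8}
A1: add {1, 5} — 1 (Max) has 1→8; 5 (Max) has 5→8.
A2: add {2} — 2 (Max) has 2→1.
A3: add {6} — 6 (Min): all of {2, 4} already in.
A4: add {3, 7} — 3 (Min): all of {4, 5, 6} already in; 7 (Min): all of {1, 4, 6} already in.
A4 = all vertices. Fixed point.
3 enters the attractor at level 4, so Max can force the target in 4 moves from there.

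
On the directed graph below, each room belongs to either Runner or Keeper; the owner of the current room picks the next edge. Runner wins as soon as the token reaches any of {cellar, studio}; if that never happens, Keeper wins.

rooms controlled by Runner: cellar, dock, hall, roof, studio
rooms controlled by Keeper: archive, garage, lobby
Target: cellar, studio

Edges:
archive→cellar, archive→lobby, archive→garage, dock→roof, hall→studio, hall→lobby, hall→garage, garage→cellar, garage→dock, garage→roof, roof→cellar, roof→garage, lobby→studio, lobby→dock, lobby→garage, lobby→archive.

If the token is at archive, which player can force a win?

A0 = {cellar, studio}
A1: add {hall, roof} — hall (Runner) has hall→studio; roof (Runner) has roof→cellar.
A2: add {dock} — dock (Runner) has dock→roof.
A3: add {garage} — garage (Keeper): all of {cellar, dock, roof} already in.
A4 = A3; e.g. lobby (Keeper) can still go to archive. Fixed point.
archive never enters the attractor, so Keeper can avoid the target forever.

Keeper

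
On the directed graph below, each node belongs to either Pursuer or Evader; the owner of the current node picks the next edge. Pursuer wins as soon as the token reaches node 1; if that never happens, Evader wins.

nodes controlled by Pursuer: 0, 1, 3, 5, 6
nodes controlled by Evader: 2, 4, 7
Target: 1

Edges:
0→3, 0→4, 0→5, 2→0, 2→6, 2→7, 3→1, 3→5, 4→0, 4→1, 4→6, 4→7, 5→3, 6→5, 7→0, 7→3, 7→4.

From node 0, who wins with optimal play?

Pursuer

A0 = {1}
A1: add {3} — 3 (Pursuer) has 3→1.
A2: add {0, 5} — 0 (Pursuer) has 0→3; 5 (Pursuer) has 5→3.
0 ∈ A2, so Pursuer can force the target.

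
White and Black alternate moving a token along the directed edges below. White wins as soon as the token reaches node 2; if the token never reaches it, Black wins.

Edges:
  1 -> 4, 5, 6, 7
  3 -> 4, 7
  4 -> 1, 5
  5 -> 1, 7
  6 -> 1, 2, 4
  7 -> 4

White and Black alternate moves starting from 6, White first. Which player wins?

White

Track states (vertex, player-to-move).
A0 = {(2,White), (2,Black)}
A1: add {(6,White)}.
(6,White) ∈ A1 ⇒ White forces the target.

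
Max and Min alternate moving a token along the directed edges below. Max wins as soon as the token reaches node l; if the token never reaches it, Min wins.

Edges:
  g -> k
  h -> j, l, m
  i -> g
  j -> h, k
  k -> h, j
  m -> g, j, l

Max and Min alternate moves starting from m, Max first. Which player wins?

Max

Track states (vertex, player-to-move).
A0 = {(l,Max), (l,Min)}
A1: add {(h,Max), (m,Max)}.
(m,Max) ∈ A1 ⇒ Max forces the target.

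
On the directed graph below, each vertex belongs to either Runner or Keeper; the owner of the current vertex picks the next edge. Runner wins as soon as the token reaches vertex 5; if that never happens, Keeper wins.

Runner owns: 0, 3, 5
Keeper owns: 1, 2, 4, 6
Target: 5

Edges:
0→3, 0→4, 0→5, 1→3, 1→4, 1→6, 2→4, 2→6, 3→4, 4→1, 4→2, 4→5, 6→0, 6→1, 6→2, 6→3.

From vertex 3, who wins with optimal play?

A0 = {5}
A1: add {0} — 0 (Runner) has 0→5.
A2 = A1; e.g. 1 (Keeper) can still go to 3. Fixed point.
3 never enters the attractor, so Keeper can avoid the target forever.

Keeper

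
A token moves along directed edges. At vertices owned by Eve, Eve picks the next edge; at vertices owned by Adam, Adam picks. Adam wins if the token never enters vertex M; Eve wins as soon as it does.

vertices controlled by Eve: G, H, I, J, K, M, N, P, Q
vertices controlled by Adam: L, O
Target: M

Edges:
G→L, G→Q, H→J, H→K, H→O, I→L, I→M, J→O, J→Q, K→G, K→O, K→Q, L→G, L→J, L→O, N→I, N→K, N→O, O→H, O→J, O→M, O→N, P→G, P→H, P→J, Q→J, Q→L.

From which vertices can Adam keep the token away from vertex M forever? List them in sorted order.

A0 = {M}
A1: add {I} — I (Eve) has I→M.
A2: add {N} — N (Eve) has N→I.
A3 = A2; e.g. G (Eve) has no edge into A2. Fixed point.
Eve's attractor = {I, M, N}; Adam avoids the target exactly from the complement.

G, H, J, K, L, O, P, Q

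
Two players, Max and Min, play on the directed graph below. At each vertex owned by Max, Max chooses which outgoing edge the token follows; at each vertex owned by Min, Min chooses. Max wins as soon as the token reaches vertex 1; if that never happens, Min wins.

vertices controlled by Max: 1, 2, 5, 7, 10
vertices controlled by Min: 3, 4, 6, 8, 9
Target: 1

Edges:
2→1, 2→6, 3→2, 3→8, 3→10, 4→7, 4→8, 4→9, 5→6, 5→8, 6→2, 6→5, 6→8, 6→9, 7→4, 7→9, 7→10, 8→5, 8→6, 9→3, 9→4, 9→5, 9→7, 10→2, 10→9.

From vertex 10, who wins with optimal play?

Max

A0 = {1}
A1: add {2} — 2 (Max) has 2→1.
A2: add {10} — 10 (Max) has 10→2.
10 ∈ A2, so Max can force the target.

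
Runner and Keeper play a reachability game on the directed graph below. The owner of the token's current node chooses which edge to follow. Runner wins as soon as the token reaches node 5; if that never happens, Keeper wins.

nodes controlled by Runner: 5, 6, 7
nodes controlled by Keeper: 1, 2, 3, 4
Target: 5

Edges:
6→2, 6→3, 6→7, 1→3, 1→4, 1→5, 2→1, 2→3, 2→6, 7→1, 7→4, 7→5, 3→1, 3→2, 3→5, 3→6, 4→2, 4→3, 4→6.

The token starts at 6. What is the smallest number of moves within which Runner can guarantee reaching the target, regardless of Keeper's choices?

A0 = {5}
A1: add {7} — 7 (Runner) has 7→5.
A2: add {6} — 6 (Runner) has 6→7.
A3 = A2; e.g. 1 (Keeper) can still go to 3. Fixed point.
6 enters the attractor at level 2, so Runner can force the target in 2 moves from there.

2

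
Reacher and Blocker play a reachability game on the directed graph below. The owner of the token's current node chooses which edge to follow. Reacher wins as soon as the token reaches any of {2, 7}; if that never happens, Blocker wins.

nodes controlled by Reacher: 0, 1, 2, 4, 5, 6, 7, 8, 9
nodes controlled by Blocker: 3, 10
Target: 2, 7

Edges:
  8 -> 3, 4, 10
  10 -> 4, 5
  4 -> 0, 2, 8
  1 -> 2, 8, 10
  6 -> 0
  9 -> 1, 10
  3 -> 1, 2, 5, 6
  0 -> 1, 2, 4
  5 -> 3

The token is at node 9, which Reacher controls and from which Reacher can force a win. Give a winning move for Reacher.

1

A0 = {2, 7}
A1: add {0, 1, 4} — 0 (Reacher) has 0→2; 1 (Reacher) has 1→2; 4 (Reacher) has 4→2.
A2: add {6, 8, 9} — 6 (Reacher) has 6→0; 8 (Reacher) has 8→4; 9 (Reacher) has 9→1.
A3 = A2; e.g. 3 (Blocker) can still go to 5. Fixed point.
From 9, successor 1 is in the attractor (rank 1); the other successor 10 is not.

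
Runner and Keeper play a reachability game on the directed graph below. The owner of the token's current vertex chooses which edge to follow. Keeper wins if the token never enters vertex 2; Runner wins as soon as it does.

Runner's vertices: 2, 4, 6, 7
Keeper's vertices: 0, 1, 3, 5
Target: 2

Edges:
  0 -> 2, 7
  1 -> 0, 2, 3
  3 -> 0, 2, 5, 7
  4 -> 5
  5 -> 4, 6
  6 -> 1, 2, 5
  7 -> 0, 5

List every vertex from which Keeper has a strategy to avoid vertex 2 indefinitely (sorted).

A0 = {2}
A1: add {6} — 6 (Runner) has 6→2.
A2 = A1; e.g. 0 (Keeper) can still go to 7. Fixed point.
Runner's attractor = {2, 6}; Keeper avoids the target exactly from the complement.

0, 1, 3, 4, 5, 7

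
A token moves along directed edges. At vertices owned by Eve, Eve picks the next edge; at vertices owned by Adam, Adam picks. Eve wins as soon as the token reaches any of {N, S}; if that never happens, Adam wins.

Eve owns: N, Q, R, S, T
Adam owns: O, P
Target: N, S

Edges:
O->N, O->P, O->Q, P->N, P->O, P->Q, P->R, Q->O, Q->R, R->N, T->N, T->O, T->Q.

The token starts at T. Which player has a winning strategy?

Eve

A0 = {N, S}
A1: add {R, T} — R (Eve) has R→N; T (Eve) has T→N.
T ∈ A1, so Eve can force the target.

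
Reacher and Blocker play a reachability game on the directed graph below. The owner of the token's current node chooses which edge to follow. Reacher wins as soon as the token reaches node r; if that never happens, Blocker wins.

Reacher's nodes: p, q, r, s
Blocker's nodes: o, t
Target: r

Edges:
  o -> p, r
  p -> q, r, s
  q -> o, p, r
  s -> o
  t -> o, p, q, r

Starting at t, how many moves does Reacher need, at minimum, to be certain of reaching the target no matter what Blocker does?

3

A0 = {r}
A1: add {p, q} — p (Reacher) has p→r; q (Reacher) has q→r.
A2: add {o} — o (Blocker): all of {p, r} already in.
A3: add {s, t} — s (Reacher) has s→o; t (Blocker): all of {o, p, q, r} already in.
A3 = all vertices. Fixed point.
t enters the attractor at level 3, so Reacher can force the target in 3 moves from there.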